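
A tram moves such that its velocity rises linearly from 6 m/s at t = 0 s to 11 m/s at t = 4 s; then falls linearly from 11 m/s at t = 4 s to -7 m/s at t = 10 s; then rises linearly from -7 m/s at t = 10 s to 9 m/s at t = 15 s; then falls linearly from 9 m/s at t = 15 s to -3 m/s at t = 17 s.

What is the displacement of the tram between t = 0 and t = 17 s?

Displacement is the signed area under the v-t curve.
0–4 s: ½(6 + 11)(4) = 34 m
4–10 s: ½(11 + -7)(6) = 12 m
10–15 s: ½(-7 + 9)(5) = 5 m
15–17 s: ½(9 + -3)(2) = 6 m
Net displacement = 57 m

57 m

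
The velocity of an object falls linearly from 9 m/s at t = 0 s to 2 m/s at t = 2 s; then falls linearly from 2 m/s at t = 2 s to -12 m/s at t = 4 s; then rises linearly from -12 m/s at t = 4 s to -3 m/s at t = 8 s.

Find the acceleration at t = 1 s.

-3.5 m/s²

Acceleration is the slope of the v-t graph on 0–2 s: (2 − 9)/(2 − 0) = -3.5 m/s².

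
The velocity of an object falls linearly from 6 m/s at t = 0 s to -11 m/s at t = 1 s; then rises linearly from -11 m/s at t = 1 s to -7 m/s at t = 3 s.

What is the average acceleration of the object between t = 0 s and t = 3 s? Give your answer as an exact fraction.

-13/3 m/s²

Average acceleration = Δv/Δt = (-7 − 6)/(3 − 0) = -13/3 m/s².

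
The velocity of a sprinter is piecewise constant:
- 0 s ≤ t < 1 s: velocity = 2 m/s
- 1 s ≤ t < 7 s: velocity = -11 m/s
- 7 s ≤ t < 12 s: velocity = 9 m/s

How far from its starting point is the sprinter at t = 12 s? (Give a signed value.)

-19 m

Displacement is the signed area under the v-t curve.
0–1 s: 2 × 1 = 2 m
1–7 s: -11 × 6 = -66 m
7–12 s: 9 × 5 = 45 m
Net displacement = -19 m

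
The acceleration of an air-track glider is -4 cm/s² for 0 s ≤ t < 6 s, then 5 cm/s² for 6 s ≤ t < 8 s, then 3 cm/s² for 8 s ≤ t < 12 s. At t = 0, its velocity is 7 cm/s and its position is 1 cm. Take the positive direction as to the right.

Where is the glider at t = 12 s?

-57 cm

On each constant-a segment, Δv = aΔt and Δx = v₀Δt + ½aΔt²; chain segment to segment.
0–6 s: v starts 7 cm/s; Δx = 7·6 + ½·-4·6² = -30 cm; v ends -17 cm/s.
6–8 s: v starts -17 cm/s; Δx = -17·2 + ½·5·2² = -24 cm; v ends -7 cm/s.
8–12 s: v starts -7 cm/s; Δx = -7·4 + ½·3·4² = -4 cm; v ends 5 cm/s.
x(12) = 1 + Σ Δx = -57 cm.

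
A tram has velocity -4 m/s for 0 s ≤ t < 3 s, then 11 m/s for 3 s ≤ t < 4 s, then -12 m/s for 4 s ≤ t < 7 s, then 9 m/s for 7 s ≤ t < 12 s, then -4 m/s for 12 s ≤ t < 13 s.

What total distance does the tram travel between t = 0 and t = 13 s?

108 m

Total distance travelled is ∫|v| dt — sum the magnitudes of each area piece.
0–3 s: |-4| × 3 = 12 m
3–4 s: |11| × 1 = 11 m
4–7 s: |-12| × 3 = 36 m
7–12 s: |9| × 5 = 45 m
12–13 s: |-4| × 1 = 4 m
Total distance = 108 m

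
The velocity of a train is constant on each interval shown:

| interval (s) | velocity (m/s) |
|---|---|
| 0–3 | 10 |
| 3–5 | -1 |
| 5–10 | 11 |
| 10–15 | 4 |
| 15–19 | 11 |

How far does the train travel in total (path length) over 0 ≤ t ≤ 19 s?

Total distance travelled is ∫|v| dt — sum the magnitudes of each area piece.
0–3 s: |10| × 3 = 30 m
3–5 s: |-1| × 2 = 2 m
5–10 s: |11| × 5 = 55 m
10–15 s: |4| × 5 = 20 m
15–19 s: |11| × 4 = 44 m
Total distance = 151 m

151 m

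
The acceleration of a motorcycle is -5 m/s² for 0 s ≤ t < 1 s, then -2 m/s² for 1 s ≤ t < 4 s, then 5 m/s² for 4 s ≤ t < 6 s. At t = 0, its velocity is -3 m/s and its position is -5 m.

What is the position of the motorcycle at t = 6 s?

On each constant-a segment, Δv = aΔt and Δx = v₀Δt + ½aΔt²; chain segment to segment.
0–1 s: v starts -3 m/s; Δx = -3·1 + ½·-5·1² = -5.5 m; v ends -8 m/s.
1–4 s: v starts -8 m/s; Δx = -8·3 + ½·-2·3² = -33 m; v ends -14 m/s.
4–6 s: v starts -14 m/s; Δx = -14·2 + ½·5·2² = -18 m; v ends -4 m/s.
x(6) = -5 + Σ Δx = -61.5 m.

-61.5 m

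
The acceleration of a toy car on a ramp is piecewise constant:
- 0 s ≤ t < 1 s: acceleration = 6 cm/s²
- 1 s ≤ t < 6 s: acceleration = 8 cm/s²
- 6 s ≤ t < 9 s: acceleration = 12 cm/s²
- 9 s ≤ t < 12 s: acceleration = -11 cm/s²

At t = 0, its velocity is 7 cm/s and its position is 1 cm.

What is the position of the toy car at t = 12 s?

606.5 cm

On each constant-a segment, Δv = aΔt and Δx = v₀Δt + ½aΔt²; chain segment to segment.
0–1 s: v starts 7 cm/s; Δx = 7·1 + ½·6·1² = 10 cm; v ends 13 cm/s.
1–6 s: v starts 13 cm/s; Δx = 13·5 + ½·8·5² = 165 cm; v ends 53 cm/s.
6–9 s: v starts 53 cm/s; Δx = 53·3 + ½·12·3² = 213 cm; v ends 89 cm/s.
9–12 s: v starts 89 cm/s; Δx = 89·3 + ½·-11·3² = 217.5 cm; v ends 56 cm/s.
x(12) = 1 + Σ Δx = 606.5 cm.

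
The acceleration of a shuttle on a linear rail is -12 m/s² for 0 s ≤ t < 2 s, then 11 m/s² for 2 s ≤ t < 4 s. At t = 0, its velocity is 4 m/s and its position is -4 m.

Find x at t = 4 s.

On each constant-a segment, Δv = aΔt and Δx = v₀Δt + ½aΔt²; chain segment to segment.
0–2 s: v starts 4 m/s; Δx = 4·2 + ½·-12·2² = -16 m; v ends -20 m/s.
2–4 s: v starts -20 m/s; Δx = -20·2 + ½·11·2² = -18 m; v ends 2 m/s.
x(4) = -4 + Σ Δx = -38 m.

-38 m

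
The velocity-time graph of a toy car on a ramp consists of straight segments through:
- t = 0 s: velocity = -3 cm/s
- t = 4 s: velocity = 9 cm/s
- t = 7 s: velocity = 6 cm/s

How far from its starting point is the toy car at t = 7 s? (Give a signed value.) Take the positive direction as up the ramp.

Displacement is the signed area under the v-t curve.
0–4 s: ½(-3 + 9)(4) = 12 cm
4–7 s: ½(9 + 6)(3) = 22.5 cm
Net displacement = 34.5 cm

34.5 cm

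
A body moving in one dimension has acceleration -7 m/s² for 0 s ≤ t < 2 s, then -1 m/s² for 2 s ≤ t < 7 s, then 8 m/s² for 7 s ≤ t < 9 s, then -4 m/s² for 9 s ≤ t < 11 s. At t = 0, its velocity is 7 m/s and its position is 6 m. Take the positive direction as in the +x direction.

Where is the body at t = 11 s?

-49.5 m

On each constant-a segment, Δv = aΔt and Δx = v₀Δt + ½aΔt²; chain segment to segment.
0–2 s: v starts 7 m/s; Δx = 7·2 + ½·-7·2² = 0 m; v ends -7 m/s.
2–7 s: v starts -7 m/s; Δx = -7·5 + ½·-1·5² = -47.5 m; v ends -12 m/s.
7–9 s: v starts -12 m/s; Δx = -12·2 + ½·8·2² = -8 m; v ends 4 m/s.
9–11 s: v starts 4 m/s; Δx = 4·2 + ½·-4·2² = 0 m; v ends -4 m/s.
x(11) = 6 + Σ Δx = -49.5 m.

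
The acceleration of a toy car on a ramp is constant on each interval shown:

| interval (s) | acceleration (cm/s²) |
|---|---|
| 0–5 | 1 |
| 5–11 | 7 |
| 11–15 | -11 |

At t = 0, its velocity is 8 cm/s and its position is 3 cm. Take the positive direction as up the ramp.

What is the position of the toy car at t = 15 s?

391.5 cm

On each constant-a segment, Δv = aΔt and Δx = v₀Δt + ½aΔt²; chain segment to segment.
0–5 s: v starts 8 cm/s; Δx = 8·5 + ½·1·5² = 52.5 cm; v ends 13 cm/s.
5–11 s: v starts 13 cm/s; Δx = 13·6 + ½·7·6² = 204 cm; v ends 55 cm/s.
11–15 s: v starts 55 cm/s; Δx = 55·4 + ½·-11·4² = 132 cm; v ends 11 cm/s.
x(15) = 3 + Σ Δx = 391.5 cm.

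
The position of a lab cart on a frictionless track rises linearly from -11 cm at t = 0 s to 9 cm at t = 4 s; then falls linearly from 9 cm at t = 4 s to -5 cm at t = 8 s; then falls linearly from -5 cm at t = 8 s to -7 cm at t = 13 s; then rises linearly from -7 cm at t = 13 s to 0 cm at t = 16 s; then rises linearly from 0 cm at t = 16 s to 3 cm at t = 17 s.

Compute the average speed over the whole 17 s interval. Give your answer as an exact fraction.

Average speed = (total path length)/(elapsed time); on a piecewise-linear x-t graph the path length is Σ|Δx|.
0–4 s: |Δx| = |9 − -11| = 20 cm
4–8 s: |Δx| = |-5 − 9| = 14 cm
8–13 s: |Δx| = |-7 − -5| = 2 cm
13–16 s: |Δx| = |0 − -7| = 7 cm
16–17 s: |Δx| = |3 − 0| = 3 cm
Total path = 46 cm; average speed = 46/17 = 46/17 cm/s.

46/17 cm/s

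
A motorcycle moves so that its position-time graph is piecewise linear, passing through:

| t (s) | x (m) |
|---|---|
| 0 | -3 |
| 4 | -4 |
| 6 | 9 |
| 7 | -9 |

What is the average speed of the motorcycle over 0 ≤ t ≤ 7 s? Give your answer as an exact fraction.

32/7 m/s

Average speed = (total path length)/(elapsed time); on a piecewise-linear x-t graph the path length is Σ|Δx|.
0–4 s: |Δx| = |-4 − -3| = 1 m
4–6 s: |Δx| = |9 − -4| = 13 m
6–7 s: |Δx| = |-9 − 9| = 18 m
Total path = 32 m; average speed = 32/7 = 32/7 m/s.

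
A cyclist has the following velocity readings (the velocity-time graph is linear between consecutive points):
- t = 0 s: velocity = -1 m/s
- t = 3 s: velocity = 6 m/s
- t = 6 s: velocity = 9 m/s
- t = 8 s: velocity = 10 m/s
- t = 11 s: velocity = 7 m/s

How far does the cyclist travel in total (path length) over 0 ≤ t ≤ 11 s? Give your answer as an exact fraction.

Total distance travelled is ∫|v| dt — sum the magnitudes of each area piece.
0–3 s: v = 0 at t = 3/7 s; triangle areas 3/14 + 54/7 = 111/14 m
3–6 s: |½(6 + 9)(3)| = 22.5 m
6–8 s: |½(9 + 10)(2)| = 19 m
8–11 s: |½(10 + 7)(3)| = 25.5 m
Total distance = 1049/14 m

1049/14 m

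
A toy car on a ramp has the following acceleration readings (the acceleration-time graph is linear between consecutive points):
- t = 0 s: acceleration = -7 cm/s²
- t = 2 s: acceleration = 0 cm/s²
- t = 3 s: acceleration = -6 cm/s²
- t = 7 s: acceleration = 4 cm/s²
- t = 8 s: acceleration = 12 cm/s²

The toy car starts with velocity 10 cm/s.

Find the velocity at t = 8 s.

Δv equals the area under the a-t graph; then v = v₀ + Δv.
0–2 s: ½(-7 + 0)(2) = -7 cm/s
2–3 s: ½(0 + -6)(1) = -3 cm/s
3–7 s: ½(-6 + 4)(4) = -4 cm/s
7–8 s: ½(4 + 12)(1) = 8 cm/s
Δv = -6 cm/s, so v(8) = 10 + (-6) = 4 cm/s.

4 cm/s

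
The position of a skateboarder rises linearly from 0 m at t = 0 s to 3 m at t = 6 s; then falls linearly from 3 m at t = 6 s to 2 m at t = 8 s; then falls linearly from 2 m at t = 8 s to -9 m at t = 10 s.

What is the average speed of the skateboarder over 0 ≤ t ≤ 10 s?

1.5 m/s

Average speed = (total path length)/(elapsed time); on a piecewise-linear x-t graph the path length is Σ|Δx|.
0–6 s: |Δx| = |3 − 0| = 3 m
6–8 s: |Δx| = |2 − 3| = 1 m
8–10 s: |Δx| = |-9 − 2| = 11 m
Total path = 15 m; average speed = 15/10 = 1.5 m/s.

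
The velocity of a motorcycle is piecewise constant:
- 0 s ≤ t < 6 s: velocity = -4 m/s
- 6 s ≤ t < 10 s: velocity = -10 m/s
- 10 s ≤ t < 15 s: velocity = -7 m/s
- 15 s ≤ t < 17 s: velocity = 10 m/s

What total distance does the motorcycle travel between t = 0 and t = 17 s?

Distance (not displacement) is the total path length: add the absolute areas under v-t.
0–6 s: |-4| × 6 = 24 m
6–10 s: |-10| × 4 = 40 m
10–15 s: |-7| × 5 = 35 m
15–17 s: |10| × 2 = 20 m
Total distance = 119 m

119 m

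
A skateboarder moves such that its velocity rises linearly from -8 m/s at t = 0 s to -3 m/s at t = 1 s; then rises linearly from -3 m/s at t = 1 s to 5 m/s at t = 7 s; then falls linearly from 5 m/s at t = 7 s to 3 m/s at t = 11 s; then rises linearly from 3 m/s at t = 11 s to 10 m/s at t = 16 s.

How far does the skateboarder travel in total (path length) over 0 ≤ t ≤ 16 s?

Total distance travelled is ∫|v| dt — sum the magnitudes of each area piece.
0–1 s: |½(-8 + -3)(1)| = 5.5 m
1–7 s: v = 0 at t = 3.25 s; triangle areas 3.375 + 9.375 = 12.75 m
7–11 s: |½(5 + 3)(4)| = 16 m
11–16 s: |½(3 + 10)(5)| = 32.5 m
Total distance = 66.75 m

66.75 m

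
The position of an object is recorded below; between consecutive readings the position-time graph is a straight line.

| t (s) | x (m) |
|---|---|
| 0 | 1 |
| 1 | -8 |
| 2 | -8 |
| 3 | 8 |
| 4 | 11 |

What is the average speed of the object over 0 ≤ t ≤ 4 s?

7 m/s

Average speed = (total path length)/(elapsed time); on a piecewise-linear x-t graph the path length is Σ|Δx|.
0–1 s: |Δx| = |-8 − 1| = 9 m
1–2 s: |Δx| = |-8 − -8| = 0 m
2–3 s: |Δx| = |8 − -8| = 16 m
3–4 s: |Δx| = |11 − 8| = 3 m
Total path = 28 m; average speed = 28/4 = 7 m/s.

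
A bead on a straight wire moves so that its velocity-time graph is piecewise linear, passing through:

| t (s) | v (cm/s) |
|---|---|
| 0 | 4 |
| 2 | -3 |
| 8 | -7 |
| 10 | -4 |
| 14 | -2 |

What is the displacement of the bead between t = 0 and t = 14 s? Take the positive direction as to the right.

Net displacement equals the area under the velocity-time graph (areas below the axis count negative).
0–2 s: ½(4 + -3)(2) = 1 cm
2–8 s: ½(-3 + -7)(6) = -30 cm
8–10 s: ½(-7 + -4)(2) = -11 cm
10–14 s: ½(-4 + -2)(4) = -12 cm
Net displacement = -52 cm

-52 cm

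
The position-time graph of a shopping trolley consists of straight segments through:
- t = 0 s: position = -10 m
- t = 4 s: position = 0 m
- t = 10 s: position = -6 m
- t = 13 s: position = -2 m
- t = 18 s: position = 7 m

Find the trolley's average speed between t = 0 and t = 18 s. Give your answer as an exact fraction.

29/18 m/s

Average speed = (total path length)/(elapsed time); on a piecewise-linear x-t graph the path length is Σ|Δx|.
0–4 s: |Δx| = |0 − -10| = 10 m
4–10 s: |Δx| = |-6 − 0| = 6 m
10–13 s: |Δx| = |-2 − -6| = 4 m
13–18 s: |Δx| = |7 − -2| = 9 m
Total path = 29 m; average speed = 29/18 = 29/18 m/s.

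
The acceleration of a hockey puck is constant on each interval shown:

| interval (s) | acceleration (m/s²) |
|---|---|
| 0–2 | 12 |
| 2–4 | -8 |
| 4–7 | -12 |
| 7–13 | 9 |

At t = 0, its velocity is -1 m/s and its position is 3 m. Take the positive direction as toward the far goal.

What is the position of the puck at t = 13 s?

10 m

On each constant-a segment, Δv = aΔt and Δx = v₀Δt + ½aΔt²; chain segment to segment.
0–2 s: v starts -1 m/s; Δx = -1·2 + ½·12·2² = 22 m; v ends 23 m/s.
2–4 s: v starts 23 m/s; Δx = 23·2 + ½·-8·2² = 30 m; v ends 7 m/s.
4–7 s: v starts 7 m/s; Δx = 7·3 + ½·-12·3² = -33 m; v ends -29 m/s.
7–13 s: v starts -29 m/s; Δx = -29·6 + ½·9·6² = -12 m; v ends 25 m/s.
x(13) = 3 + Σ Δx = 10 m.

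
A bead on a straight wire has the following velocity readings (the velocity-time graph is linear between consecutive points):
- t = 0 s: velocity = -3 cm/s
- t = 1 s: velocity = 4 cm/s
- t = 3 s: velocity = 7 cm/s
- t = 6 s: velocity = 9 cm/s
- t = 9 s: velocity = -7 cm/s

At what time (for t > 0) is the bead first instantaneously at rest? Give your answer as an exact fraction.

v changes sign on 0–1 s (from -3 to 4); the graph is linear there, so v = 0 at t = 0 + (3)·(1 − 0)/(4 − -3) = 3/7 s.

t = 3/7 s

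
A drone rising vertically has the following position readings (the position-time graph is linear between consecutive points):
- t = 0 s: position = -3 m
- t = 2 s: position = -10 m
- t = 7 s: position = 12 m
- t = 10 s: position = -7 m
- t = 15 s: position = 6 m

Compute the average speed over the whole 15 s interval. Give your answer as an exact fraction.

61/15 m/s

Average speed = (total path length)/(elapsed time); on a piecewise-linear x-t graph the path length is Σ|Δx|.
0–2 s: |Δx| = |-10 − -3| = 7 m
2–7 s: |Δx| = |12 − -10| = 22 m
7–10 s: |Δx| = |-7 − 12| = 19 m
10–15 s: |Δx| = |6 − -7| = 13 m
Total path = 61 m; average speed = 61/15 = 61/15 m/s.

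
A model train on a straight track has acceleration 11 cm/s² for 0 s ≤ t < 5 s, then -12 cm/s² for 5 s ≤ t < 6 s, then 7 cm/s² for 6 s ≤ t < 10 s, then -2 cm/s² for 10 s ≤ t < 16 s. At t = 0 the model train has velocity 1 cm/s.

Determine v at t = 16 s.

60 cm/s

Δv equals the area under the a-t graph; then v = v₀ + Δv.
0–5 s: 11 × 5 = 55 cm/s
5–6 s: -12 × 1 = -12 cm/s
6–10 s: 7 × 4 = 28 cm/s
10–16 s: -2 × 6 = -12 cm/s
Δv = 59 cm/s, so v(16) = 1 + (59) = 60 cm/s.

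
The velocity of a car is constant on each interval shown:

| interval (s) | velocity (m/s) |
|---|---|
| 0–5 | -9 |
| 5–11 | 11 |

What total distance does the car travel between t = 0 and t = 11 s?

Total distance travelled is ∫|v| dt — sum the magnitudes of each area piece.
0–5 s: |-9| × 5 = 45 m
5–11 s: |11| × 6 = 66 m
Total distance = 111 m

111 m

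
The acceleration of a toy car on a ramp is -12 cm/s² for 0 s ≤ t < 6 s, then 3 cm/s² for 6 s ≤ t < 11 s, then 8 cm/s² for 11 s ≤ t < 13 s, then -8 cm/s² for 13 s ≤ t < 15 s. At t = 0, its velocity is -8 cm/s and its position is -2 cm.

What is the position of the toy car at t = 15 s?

-856.5 cm

On each constant-a segment, Δv = aΔt and Δx = v₀Δt + ½aΔt²; chain segment to segment.
0–6 s: v starts -8 cm/s; Δx = -8·6 + ½·-12·6² = -264 cm; v ends -80 cm/s.
6–11 s: v starts -80 cm/s; Δx = -80·5 + ½·3·5² = -362.5 cm; v ends -65 cm/s.
11–13 s: v starts -65 cm/s; Δx = -65·2 + ½·8·2² = -114 cm; v ends -49 cm/s.
13–15 s: v starts -49 cm/s; Δx = -49·2 + ½·-8·2² = -114 cm; v ends -65 cm/s.
x(15) = -2 + Σ Δx = -856.5 cm.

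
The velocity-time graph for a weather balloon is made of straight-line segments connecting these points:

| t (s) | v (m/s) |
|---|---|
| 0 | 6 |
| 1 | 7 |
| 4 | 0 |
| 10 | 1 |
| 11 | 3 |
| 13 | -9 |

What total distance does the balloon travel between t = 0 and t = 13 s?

Distance (not displacement) is the total path length: add the absolute areas under v-t.
0–1 s: |½(6 + 7)(1)| = 6.5 m
1–4 s: |½(7 + 0)(3)| = 10.5 m
4–10 s: |½(0 + 1)(6)| = 3 m
10–11 s: |½(1 + 3)(1)| = 2 m
11–13 s: v = 0 at t = 11.5 s; triangle areas 0.75 + 6.75 = 7.5 m
Total distance = 29.5 m

29.5 m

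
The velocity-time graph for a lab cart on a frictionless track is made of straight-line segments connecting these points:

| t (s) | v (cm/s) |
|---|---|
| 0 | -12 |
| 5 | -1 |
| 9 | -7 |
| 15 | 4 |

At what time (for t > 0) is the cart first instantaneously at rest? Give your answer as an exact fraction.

t = 141/11 s

v changes sign on 9–15 s (from -7 to 4); the graph is linear there, so v = 0 at t = 9 + (7)·(15 − 9)/(4 − -7) = 141/11 s.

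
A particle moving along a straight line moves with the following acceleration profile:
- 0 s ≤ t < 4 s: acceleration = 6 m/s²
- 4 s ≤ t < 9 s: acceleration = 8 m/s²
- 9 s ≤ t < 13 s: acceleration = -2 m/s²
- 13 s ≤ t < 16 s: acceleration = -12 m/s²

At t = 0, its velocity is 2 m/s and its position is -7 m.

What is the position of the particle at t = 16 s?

On each constant-a segment, Δv = aΔt and Δx = v₀Δt + ½aΔt²; chain segment to segment.
0–4 s: v starts 2 m/s; Δx = 2·4 + ½·6·4² = 56 m; v ends 26 m/s.
4–9 s: v starts 26 m/s; Δx = 26·5 + ½·8·5² = 230 m; v ends 66 m/s.
9–13 s: v starts 66 m/s; Δx = 66·4 + ½·-2·4² = 248 m; v ends 58 m/s.
13–16 s: v starts 58 m/s; Δx = 58·3 + ½·-12·3² = 120 m; v ends 22 m/s.
x(16) = -7 + Σ Δx = 647 m.

647 m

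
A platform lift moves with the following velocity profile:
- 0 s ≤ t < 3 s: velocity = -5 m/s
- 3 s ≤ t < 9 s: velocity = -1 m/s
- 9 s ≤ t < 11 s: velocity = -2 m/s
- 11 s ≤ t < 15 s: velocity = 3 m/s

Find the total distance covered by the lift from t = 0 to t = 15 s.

Total distance travelled is ∫|v| dt — sum the magnitudes of each area piece.
0–3 s: |-5| × 3 = 15 m
3–9 s: |-1| × 6 = 6 m
9–11 s: |-2| × 2 = 4 m
11–15 s: |3| × 4 = 12 m
Total distance = 37 m

37 m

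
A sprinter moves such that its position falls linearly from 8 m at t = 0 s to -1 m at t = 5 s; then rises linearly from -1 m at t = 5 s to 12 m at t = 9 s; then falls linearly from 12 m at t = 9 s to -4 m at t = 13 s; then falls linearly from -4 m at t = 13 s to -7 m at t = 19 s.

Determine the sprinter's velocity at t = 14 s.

Velocity is the slope of the x-t graph on 13–19 s: (-7 − -4)/(19 − 13) = -0.5 m/s.

-0.5 m/s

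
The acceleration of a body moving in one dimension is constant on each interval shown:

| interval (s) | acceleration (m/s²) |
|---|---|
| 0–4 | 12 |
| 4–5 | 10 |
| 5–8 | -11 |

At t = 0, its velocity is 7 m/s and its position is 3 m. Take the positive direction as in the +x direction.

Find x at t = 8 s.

332.5 m

On each constant-a segment, Δv = aΔt and Δx = v₀Δt + ½aΔt²; chain segment to segment.
0–4 s: v starts 7 m/s; Δx = 7·4 + ½·12·4² = 124 m; v ends 55 m/s.
4–5 s: v starts 55 m/s; Δx = 55·1 + ½·10·1² = 60 m; v ends 65 m/s.
5–8 s: v starts 65 m/s; Δx = 65·3 + ½·-11·3² = 145.5 m; v ends 32 m/s.
x(8) = 3 + Σ Δx = 332.5 m.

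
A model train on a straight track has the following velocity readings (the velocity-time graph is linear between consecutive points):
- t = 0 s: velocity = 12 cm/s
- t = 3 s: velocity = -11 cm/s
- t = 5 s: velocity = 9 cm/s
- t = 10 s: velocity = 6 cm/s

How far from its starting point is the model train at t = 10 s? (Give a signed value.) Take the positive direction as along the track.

Displacement is the signed area under the v-t curve.
0–3 s: ½(12 + -11)(3) = 1.5 cm
3–5 s: ½(-11 + 9)(2) = -2 cm
5–10 s: ½(9 + 6)(5) = 37.5 cm
Net displacement = 37 cm

37 cm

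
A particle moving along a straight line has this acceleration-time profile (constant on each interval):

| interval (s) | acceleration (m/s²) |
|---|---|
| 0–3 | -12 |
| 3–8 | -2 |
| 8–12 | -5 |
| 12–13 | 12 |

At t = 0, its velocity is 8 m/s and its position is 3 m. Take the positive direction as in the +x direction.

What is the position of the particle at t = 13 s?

-436 m

On each constant-a segment, Δv = aΔt and Δx = v₀Δt + ½aΔt²; chain segment to segment.
0–3 s: v starts 8 m/s; Δx = 8·3 + ½·-12·3² = -30 m; v ends -28 m/s.
3–8 s: v starts -28 m/s; Δx = -28·5 + ½·-2·5² = -165 m; v ends -38 m/s.
8–12 s: v starts -38 m/s; Δx = -38·4 + ½·-5·4² = -192 m; v ends -58 m/s.
12–13 s: v starts -58 m/s; Δx = -58·1 + ½·12·1² = -52 m; v ends -46 m/s.
x(13) = 3 + Σ Δx = -436 m.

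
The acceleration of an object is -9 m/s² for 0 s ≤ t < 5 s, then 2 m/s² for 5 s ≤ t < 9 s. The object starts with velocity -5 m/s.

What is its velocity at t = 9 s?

Δv equals the area under the a-t graph; then v = v₀ + Δv.
0–5 s: -9 × 5 = -45 m/s
5–9 s: 2 × 4 = 8 m/s
Δv = -37 m/s, so v(9) = -5 + (-37) = -42 m/s.

-42 m/s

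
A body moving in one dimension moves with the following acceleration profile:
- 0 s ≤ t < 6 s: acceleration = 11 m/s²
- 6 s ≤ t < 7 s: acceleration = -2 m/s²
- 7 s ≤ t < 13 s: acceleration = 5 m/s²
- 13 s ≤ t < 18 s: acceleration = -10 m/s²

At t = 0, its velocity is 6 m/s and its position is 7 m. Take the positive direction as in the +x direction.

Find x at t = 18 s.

On each constant-a segment, Δv = aΔt and Δx = v₀Δt + ½aΔt²; chain segment to segment.
0–6 s: v starts 6 m/s; Δx = 6·6 + ½·11·6² = 234 m; v ends 72 m/s.
6–7 s: v starts 72 m/s; Δx = 72·1 + ½·-2·1² = 71 m; v ends 70 m/s.
7–13 s: v starts 70 m/s; Δx = 70·6 + ½·5·6² = 510 m; v ends 100 m/s.
13–18 s: v starts 100 m/s; Δx = 100·5 + ½·-10·5² = 375 m; v ends 50 m/s.
x(18) = 7 + Σ Δx = 1197 m.

1197 m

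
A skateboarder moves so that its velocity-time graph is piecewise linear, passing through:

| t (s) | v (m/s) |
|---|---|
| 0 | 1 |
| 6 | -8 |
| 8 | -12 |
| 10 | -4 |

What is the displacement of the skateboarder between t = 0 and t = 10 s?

Displacement is the signed area under the v-t curve.
0–6 s: ½(1 + -8)(6) = -21 m
6–8 s: ½(-8 + -12)(2) = -20 m
8–10 s: ½(-12 + -4)(2) = -16 m
Net displacement = -57 m

-57 m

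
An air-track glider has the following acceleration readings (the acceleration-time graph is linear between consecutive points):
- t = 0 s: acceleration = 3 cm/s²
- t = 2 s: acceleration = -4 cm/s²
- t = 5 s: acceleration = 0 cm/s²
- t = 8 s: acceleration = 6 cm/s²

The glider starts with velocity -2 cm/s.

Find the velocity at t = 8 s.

0 cm/s

Δv equals the area under the a-t graph; then v = v₀ + Δv.
0–2 s: ½(3 + -4)(2) = -1 cm/s
2–5 s: ½(-4 + 0)(3) = -6 cm/s
5–8 s: ½(0 + 6)(3) = 9 cm/s
Δv = 2 cm/s, so v(8) = -2 + (2) = 0 cm/s.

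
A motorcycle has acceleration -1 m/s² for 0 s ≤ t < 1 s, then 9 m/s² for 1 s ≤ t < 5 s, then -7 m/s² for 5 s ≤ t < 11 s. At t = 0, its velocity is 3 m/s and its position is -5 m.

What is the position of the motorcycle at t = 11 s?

On each constant-a segment, Δv = aΔt and Δx = v₀Δt + ½aΔt²; chain segment to segment.
0–1 s: v starts 3 m/s; Δx = 3·1 + ½·-1·1² = 2.5 m; v ends 2 m/s.
1–5 s: v starts 2 m/s; Δx = 2·4 + ½·9·4² = 80 m; v ends 38 m/s.
5–11 s: v starts 38 m/s; Δx = 38·6 + ½·-7·6² = 102 m; v ends -4 m/s.
x(11) = -5 + Σ Δx = 179.5 m.

179.5 m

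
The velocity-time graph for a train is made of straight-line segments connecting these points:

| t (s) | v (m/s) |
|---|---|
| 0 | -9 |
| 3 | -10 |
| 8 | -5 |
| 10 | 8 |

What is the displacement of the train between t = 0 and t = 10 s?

-63 m

Displacement is the signed area under the v-t curve.
0–3 s: ½(-9 + -10)(3) = -28.5 m
3–8 s: ½(-10 + -5)(5) = -37.5 m
8–10 s: ½(-5 + 8)(2) = 3 m
Net displacement = -63 m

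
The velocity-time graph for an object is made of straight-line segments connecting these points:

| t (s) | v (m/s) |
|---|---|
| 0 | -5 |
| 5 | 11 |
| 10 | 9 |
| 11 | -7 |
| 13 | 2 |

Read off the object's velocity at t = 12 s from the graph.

-2.5 m/s

On 11–13 s the graph is linear from -7 to 2 m/s: v(12) = -7 + (2 − -7)·(12 − 11)/(13 − 11) = -2.5 m/s.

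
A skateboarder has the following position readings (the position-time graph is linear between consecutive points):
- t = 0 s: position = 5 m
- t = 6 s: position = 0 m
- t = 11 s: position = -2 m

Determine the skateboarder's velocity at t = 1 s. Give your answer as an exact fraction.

-5/6 m/s

Velocity is the slope of the x-t graph on 0–6 s: (0 − 5)/(6 − 0) = -5/6 m/s.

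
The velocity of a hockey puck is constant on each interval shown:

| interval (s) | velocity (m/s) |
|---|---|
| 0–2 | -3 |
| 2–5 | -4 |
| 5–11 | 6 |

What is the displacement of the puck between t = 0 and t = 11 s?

Displacement is the signed area under the v-t curve.
0–2 s: -3 × 2 = -6 m
2–5 s: -4 × 3 = -12 m
5–11 s: 6 × 6 = 36 m
Net displacement = 18 m

18 m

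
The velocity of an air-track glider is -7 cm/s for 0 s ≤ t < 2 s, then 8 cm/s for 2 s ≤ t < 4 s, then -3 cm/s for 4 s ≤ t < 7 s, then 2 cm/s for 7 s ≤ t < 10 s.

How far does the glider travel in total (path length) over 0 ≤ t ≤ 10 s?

Total distance travelled is ∫|v| dt — sum the magnitudes of each area piece.
0–2 s: |-7| × 2 = 14 cm
2–4 s: |8| × 2 = 16 cm
4–7 s: |-3| × 3 = 9 cm
7–10 s: |2| × 3 = 6 cm
Total distance = 45 cm

45 cm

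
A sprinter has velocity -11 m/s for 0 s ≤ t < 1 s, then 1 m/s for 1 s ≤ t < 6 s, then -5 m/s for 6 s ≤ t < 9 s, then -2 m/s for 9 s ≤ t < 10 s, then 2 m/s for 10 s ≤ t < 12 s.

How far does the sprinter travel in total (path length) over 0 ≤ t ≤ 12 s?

Total distance travelled is ∫|v| dt — sum the magnitudes of each area piece.
0–1 s: |-11| × 1 = 11 m
1–6 s: |1| × 5 = 5 m
6–9 s: |-5| × 3 = 15 m
9–10 s: |-2| × 1 = 2 m
10–12 s: |2| × 2 = 4 m
Total distance = 37 m

37 m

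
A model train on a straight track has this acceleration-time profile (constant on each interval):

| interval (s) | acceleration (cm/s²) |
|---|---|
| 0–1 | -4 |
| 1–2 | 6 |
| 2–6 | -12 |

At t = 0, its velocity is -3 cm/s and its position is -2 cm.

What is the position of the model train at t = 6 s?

-111 cm

On each constant-a segment, Δv = aΔt and Δx = v₀Δt + ½aΔt²; chain segment to segment.
0–1 s: v starts -3 cm/s; Δx = -3·1 + ½·-4·1² = -5 cm; v ends -7 cm/s.
1–2 s: v starts -7 cm/s; Δx = -7·1 + ½·6·1² = -4 cm; v ends -1 cm/s.
2–6 s: v starts -1 cm/s; Δx = -1·4 + ½·-12·4² = -100 cm; v ends -49 cm/s.
x(6) = -2 + Σ Δx = -111 cm.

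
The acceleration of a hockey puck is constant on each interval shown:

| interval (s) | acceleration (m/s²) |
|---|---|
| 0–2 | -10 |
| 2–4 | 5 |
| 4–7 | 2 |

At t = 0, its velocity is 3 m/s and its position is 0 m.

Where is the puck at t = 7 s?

On each constant-a segment, Δv = aΔt and Δx = v₀Δt + ½aΔt²; chain segment to segment.
0–2 s: v starts 3 m/s; Δx = 3·2 + ½·-10·2² = -14 m; v ends -17 m/s.
2–4 s: v starts -17 m/s; Δx = -17·2 + ½·5·2² = -24 m; v ends -7 m/s.
4–7 s: v starts -7 m/s; Δx = -7·3 + ½·2·3² = -12 m; v ends -1 m/s.
x(7) = 0 + Σ Δx = -50 m.

-50 m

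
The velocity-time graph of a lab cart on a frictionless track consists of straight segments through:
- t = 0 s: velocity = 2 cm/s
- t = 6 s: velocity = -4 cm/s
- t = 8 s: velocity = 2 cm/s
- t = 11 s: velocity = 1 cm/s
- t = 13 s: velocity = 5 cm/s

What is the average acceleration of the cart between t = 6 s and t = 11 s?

1 cm/s²

Average acceleration = Δv/Δt = (1 − -4)/(11 − 6) = 1 cm/s².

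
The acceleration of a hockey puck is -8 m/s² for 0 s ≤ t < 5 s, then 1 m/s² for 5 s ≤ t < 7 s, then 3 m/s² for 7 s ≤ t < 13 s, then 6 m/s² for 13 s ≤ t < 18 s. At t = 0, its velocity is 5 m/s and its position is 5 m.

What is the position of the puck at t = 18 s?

On each constant-a segment, Δv = aΔt and Δx = v₀Δt + ½aΔt²; chain segment to segment.
0–5 s: v starts 5 m/s; Δx = 5·5 + ½·-8·5² = -75 m; v ends -35 m/s.
5–7 s: v starts -35 m/s; Δx = -35·2 + ½·1·2² = -68 m; v ends -33 m/s.
7–13 s: v starts -33 m/s; Δx = -33·6 + ½·3·6² = -144 m; v ends -15 m/s.
13–18 s: v starts -15 m/s; Δx = -15·5 + ½·6·5² = 0 m; v ends 15 m/s.
x(18) = 5 + Σ Δx = -282 m.

-282 m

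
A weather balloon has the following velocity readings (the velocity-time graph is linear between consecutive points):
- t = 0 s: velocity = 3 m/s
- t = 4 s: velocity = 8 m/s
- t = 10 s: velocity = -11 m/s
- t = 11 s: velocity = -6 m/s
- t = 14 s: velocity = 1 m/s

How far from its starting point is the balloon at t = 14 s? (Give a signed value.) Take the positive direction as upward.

-3 m

Displacement is the signed area under the v-t curve.
0–4 s: ½(3 + 8)(4) = 22 m
4–10 s: ½(8 + -11)(6) = -9 m
10–11 s: ½(-11 + -6)(1) = -8.5 m
11–14 s: ½(-6 + 1)(3) = -7.5 m
Net displacement = -3 m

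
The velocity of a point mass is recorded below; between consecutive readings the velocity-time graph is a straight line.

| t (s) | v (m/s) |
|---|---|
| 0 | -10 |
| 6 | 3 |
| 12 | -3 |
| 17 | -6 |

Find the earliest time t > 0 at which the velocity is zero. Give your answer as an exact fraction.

v changes sign on 0–6 s (from -10 to 3); the graph is linear there, so v = 0 at t = 0 + (10)·(6 − 0)/(3 − -10) = 60/13 s.

t = 60/13 s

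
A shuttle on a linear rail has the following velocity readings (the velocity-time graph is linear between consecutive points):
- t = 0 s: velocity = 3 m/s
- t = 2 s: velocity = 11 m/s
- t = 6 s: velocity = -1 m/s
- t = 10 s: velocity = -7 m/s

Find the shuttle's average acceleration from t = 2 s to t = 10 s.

-2.25 m/s²

Average acceleration = Δv/Δt = (-7 − 11)/(10 − 2) = -2.25 m/s².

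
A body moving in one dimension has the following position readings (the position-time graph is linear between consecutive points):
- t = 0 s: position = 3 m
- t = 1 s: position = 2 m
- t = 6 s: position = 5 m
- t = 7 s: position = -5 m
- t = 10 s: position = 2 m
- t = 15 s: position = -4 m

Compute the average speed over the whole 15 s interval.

Average speed = (total path length)/(elapsed time); on a piecewise-linear x-t graph the path length is Σ|Δx|.
0–1 s: |Δx| = |2 − 3| = 1 m
1–6 s: |Δx| = |5 − 2| = 3 m
6–7 s: |Δx| = |-5 − 5| = 10 m
7–10 s: |Δx| = |2 − -5| = 7 m
10–15 s: |Δx| = |-4 − 2| = 6 m
Total path = 27 m; average speed = 27/15 = 1.8 m/s.

1.8 m/s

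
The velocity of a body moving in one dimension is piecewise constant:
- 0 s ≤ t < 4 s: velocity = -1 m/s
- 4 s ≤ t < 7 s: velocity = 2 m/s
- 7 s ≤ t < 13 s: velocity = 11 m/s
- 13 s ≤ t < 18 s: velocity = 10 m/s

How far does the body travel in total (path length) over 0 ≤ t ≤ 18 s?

126 m

Total distance travelled is ∫|v| dt — sum the magnitudes of each area piece.
0–4 s: |-1| × 4 = 4 m
4–7 s: |2| × 3 = 6 m
7–13 s: |11| × 6 = 66 m
13–18 s: |10| × 5 = 50 m
Total distance = 126 m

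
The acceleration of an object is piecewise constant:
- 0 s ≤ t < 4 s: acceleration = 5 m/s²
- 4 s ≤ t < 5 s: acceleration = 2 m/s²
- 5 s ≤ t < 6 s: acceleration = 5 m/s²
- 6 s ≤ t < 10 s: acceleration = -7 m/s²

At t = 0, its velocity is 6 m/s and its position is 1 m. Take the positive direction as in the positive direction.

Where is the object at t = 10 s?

On each constant-a segment, Δv = aΔt and Δx = v₀Δt + ½aΔt²; chain segment to segment.
0–4 s: v starts 6 m/s; Δx = 6·4 + ½·5·4² = 64 m; v ends 26 m/s.
4–5 s: v starts 26 m/s; Δx = 26·1 + ½·2·1² = 27 m; v ends 28 m/s.
5–6 s: v starts 28 m/s; Δx = 28·1 + ½·5·1² = 30.5 m; v ends 33 m/s.
6–10 s: v starts 33 m/s; Δx = 33·4 + ½·-7·4² = 76 m; v ends 5 m/s.
x(10) = 1 + Σ Δx = 198.5 m.

198.5 m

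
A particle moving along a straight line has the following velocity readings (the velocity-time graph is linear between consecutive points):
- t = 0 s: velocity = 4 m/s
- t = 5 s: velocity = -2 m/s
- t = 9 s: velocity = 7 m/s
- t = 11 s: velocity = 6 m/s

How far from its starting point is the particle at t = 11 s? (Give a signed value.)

28 m

Displacement is the signed area under the v-t curve.
0–5 s: ½(4 + -2)(5) = 5 m
5–9 s: ½(-2 + 7)(4) = 10 m
9–11 s: ½(7 + 6)(2) = 13 m
Net displacement = 28 m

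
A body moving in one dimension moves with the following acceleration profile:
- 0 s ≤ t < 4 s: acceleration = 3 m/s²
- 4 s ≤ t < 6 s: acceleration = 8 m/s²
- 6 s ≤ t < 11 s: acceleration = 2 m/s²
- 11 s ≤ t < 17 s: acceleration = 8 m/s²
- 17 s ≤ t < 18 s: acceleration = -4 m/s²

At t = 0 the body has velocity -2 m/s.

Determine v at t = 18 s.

80 m/s

Δv equals the area under the a-t graph; then v = v₀ + Δv.
0–4 s: 3 × 4 = 12 m/s
4–6 s: 8 × 2 = 16 m/s
6–11 s: 2 × 5 = 10 m/s
11–17 s: 8 × 6 = 48 m/s
17–18 s: -4 × 1 = -4 m/s
Δv = 82 m/s, so v(18) = -2 + (82) = 80 m/s.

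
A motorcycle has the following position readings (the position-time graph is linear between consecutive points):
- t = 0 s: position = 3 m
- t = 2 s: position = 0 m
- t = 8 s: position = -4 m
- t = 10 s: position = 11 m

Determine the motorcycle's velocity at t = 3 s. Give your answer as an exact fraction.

-2/3 m/s

Velocity is the slope of the x-t graph on 2–8 s: (-4 − 0)/(8 − 2) = -2/3 m/s.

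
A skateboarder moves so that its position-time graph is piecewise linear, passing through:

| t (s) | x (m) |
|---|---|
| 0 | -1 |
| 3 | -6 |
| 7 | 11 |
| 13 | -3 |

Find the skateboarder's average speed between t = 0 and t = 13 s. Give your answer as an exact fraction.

Average speed = (total path length)/(elapsed time); on a piecewise-linear x-t graph the path length is Σ|Δx|.
0–3 s: |Δx| = |-6 − -1| = 5 m
3–7 s: |Δx| = |11 − -6| = 17 m
7–13 s: |Δx| = |-3 − 11| = 14 m
Total path = 36 m; average speed = 36/13 = 36/13 m/s.

36/13 m/s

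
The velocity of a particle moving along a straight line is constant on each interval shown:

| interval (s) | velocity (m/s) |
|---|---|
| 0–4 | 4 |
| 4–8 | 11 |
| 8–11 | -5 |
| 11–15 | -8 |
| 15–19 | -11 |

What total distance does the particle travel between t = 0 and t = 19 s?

151 m

Distance (not displacement) is the total path length: add the absolute areas under v-t.
0–4 s: |4| × 4 = 16 m
4–8 s: |11| × 4 = 44 m
8–11 s: |-5| × 3 = 15 m
11–15 s: |-8| × 4 = 32 m
15–19 s: |-11| × 4 = 44 m
Total distance = 151 m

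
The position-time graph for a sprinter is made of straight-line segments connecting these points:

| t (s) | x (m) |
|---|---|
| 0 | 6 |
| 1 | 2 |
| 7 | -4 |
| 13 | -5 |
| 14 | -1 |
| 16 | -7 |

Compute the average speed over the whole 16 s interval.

1.3125 m/s

Average speed = (total path length)/(elapsed time); on a piecewise-linear x-t graph the path length is Σ|Δx|.
0–1 s: |Δx| = |2 − 6| = 4 m
1–7 s: |Δx| = |-4 − 2| = 6 m
7–13 s: |Δx| = |-5 − -4| = 1 m
13–14 s: |Δx| = |-1 − -5| = 4 m
14–16 s: |Δx| = |-7 − -1| = 6 m
Total path = 21 m; average speed = 21/16 = 1.3125 m/s.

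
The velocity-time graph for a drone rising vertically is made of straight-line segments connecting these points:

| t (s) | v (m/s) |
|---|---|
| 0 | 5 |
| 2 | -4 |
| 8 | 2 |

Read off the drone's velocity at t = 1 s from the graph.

On 0–2 s the graph is linear from 5 to -4 m/s: v(1) = 5 + (-4 − 5)·(1 − 0)/(2 − 0) = 0.5 m/s.

0.5 m/s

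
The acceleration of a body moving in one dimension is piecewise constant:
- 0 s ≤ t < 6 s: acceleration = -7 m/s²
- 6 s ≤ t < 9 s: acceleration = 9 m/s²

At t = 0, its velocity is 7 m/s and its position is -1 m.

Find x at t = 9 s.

On each constant-a segment, Δv = aΔt and Δx = v₀Δt + ½aΔt²; chain segment to segment.
0–6 s: v starts 7 m/s; Δx = 7·6 + ½·-7·6² = -84 m; v ends -35 m/s.
6–9 s: v starts -35 m/s; Δx = -35·3 + ½·9·3² = -64.5 m; v ends -8 m/s.
x(9) = -1 + Σ Δx = -149.5 m.

-149.5 m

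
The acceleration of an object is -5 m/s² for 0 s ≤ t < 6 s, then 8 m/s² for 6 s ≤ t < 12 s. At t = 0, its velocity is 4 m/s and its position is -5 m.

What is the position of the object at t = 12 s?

-83 m

On each constant-a segment, Δv = aΔt and Δx = v₀Δt + ½aΔt²; chain segment to segment.
0–6 s: v starts 4 m/s; Δx = 4·6 + ½·-5·6² = -66 m; v ends -26 m/s.
6–12 s: v starts -26 m/s; Δx = -26·6 + ½·8·6² = -12 m; v ends 22 m/s.
x(12) = -5 + Σ Δx = -83 m.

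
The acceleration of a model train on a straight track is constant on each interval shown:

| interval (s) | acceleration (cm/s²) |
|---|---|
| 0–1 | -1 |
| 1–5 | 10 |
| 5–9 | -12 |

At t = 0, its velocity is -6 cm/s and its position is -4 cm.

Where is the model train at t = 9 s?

77.5 cm

On each constant-a segment, Δv = aΔt and Δx = v₀Δt + ½aΔt²; chain segment to segment.
0–1 s: v starts -6 cm/s; Δx = -6·1 + ½·-1·1² = -6.5 cm; v ends -7 cm/s.
1–5 s: v starts -7 cm/s; Δx = -7·4 + ½·10·4² = 52 cm; v ends 33 cm/s.
5–9 s: v starts 33 cm/s; Δx = 33·4 + ½·-12·4² = 36 cm; v ends -15 cm/s.
x(9) = -4 + Σ Δx = 77.5 cm.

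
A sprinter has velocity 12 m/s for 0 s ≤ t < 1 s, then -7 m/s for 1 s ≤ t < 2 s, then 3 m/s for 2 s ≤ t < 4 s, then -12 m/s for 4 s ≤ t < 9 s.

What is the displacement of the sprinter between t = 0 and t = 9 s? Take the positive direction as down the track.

Net displacement equals the area under the velocity-time graph (areas below the axis count negative).
0–1 s: 12 × 1 = 12 m
1–2 s: -7 × 1 = -7 m
2–4 s: 3 × 2 = 6 m
4–9 s: -12 × 5 = -60 m
Net displacement = -49 m

-49 m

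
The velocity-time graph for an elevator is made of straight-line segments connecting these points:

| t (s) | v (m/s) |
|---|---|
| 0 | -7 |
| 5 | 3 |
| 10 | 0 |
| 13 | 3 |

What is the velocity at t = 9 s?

0.6 m/s

On 5–10 s the graph is linear from 3 to 0 m/s: v(9) = 3 + (0 − 3)·(9 − 5)/(10 − 5) = 0.6 m/s.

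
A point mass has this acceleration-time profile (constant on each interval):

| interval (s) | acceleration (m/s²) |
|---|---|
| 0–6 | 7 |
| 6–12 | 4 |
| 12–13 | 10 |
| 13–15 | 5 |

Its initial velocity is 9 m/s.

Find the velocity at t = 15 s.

Δv equals the area under the a-t graph; then v = v₀ + Δv.
0–6 s: 7 × 6 = 42 m/s
6–12 s: 4 × 6 = 24 m/s
12–13 s: 10 × 1 = 10 m/s
13–15 s: 5 × 2 = 10 m/s
Δv = 86 m/s, so v(15) = 9 + (86) = 95 m/s.

95 m/s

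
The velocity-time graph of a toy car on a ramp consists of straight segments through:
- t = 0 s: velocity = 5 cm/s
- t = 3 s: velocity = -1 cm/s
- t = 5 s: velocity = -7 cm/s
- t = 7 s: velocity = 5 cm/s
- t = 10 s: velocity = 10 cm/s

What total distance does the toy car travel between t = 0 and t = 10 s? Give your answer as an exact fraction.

259/6 cm

Distance (not displacement) is the total path length: add the absolute areas under v-t.
0–3 s: v = 0 at t = 2.5 s; triangle areas 6.25 + 0.25 = 6.5 cm
3–5 s: |½(-1 + -7)(2)| = 8 cm
5–7 s: v = 0 at t = 37/6 s; triangle areas 49/12 + 25/12 = 37/6 cm
7–10 s: |½(5 + 10)(3)| = 22.5 cm
Total distance = 259/6 cm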